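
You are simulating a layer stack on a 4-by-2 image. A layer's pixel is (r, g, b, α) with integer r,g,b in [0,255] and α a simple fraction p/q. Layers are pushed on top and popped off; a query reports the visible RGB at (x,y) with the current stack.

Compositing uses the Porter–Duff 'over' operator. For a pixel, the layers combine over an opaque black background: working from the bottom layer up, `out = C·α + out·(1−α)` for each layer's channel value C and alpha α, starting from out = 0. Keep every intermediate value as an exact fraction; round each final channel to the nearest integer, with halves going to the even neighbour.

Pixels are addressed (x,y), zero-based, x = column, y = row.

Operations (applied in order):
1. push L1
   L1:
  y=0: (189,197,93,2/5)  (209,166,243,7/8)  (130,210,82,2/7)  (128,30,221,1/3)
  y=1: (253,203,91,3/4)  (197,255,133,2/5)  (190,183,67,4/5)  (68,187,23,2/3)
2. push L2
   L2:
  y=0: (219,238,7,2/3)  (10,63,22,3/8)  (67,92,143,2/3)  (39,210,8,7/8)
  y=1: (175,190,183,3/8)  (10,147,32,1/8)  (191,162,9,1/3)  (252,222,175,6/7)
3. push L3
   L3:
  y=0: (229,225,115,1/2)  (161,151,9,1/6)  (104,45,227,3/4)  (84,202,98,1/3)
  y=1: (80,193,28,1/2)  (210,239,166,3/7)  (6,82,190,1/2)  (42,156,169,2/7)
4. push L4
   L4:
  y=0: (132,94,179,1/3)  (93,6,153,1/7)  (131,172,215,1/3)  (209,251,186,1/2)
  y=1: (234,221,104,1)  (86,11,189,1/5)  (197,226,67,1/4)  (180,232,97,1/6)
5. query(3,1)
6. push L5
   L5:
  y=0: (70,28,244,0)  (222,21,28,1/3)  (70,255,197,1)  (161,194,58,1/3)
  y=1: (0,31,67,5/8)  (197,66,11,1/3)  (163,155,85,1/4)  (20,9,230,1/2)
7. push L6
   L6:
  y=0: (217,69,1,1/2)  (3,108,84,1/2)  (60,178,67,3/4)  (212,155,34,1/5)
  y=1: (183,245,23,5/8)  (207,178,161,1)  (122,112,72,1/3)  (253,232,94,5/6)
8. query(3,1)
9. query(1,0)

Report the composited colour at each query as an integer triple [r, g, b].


(3,1) stack=L1,L2,L3,L4; from [0,0,0]:
L1 α=2/3: [136/3, 374/3, 46/3]
L2 α=6/7: [4672/21, 4370/21, 3196/21]
L3 α=2/7: [25124/147, 28402/147, 23078/147]
L4 α=1/6: [76040/441, 88057/441, 129649/882]
→ [172, 200, 147]

at x=3,y=1 over L1,L2,L3,L4,L5,L6:
L1 α=2/3: [136/3, 374/3, 46/3]
L2 α=6/7: [4672/21, 4370/21, 3196/21]
L3 α=2/7: [25124/147, 28402/147, 23078/147]
L4 α=1/6: [76040/441, 88057/441, 129649/882]
L5 α=1/2: [42430/441, 46013/441, 332509/1764]
L6 α=5/6: [600295/2646, 557573/2646, 1161589/10584]
→ [227, 211, 110]

(1,0) stack=L1,L2,L3,L4,L5,L6; from [0,0,0]:
L1 α=7/8: [1463/8, 581/4, 1701/8]
L2 α=3/8: [7555/64, 3661/32, 9033/64]
L3 α=1/6: [48079/384, 23137/192, 15247/128]
L4 α=1/7: [54031/448, 23329/224, 55533/448]
L5 α=1/3: [103759/672, 25681/336, 61805/672]
L6 α=1/2: [105775/1344, 61969/672, 118253/1344]
→ [79, 92, 88]


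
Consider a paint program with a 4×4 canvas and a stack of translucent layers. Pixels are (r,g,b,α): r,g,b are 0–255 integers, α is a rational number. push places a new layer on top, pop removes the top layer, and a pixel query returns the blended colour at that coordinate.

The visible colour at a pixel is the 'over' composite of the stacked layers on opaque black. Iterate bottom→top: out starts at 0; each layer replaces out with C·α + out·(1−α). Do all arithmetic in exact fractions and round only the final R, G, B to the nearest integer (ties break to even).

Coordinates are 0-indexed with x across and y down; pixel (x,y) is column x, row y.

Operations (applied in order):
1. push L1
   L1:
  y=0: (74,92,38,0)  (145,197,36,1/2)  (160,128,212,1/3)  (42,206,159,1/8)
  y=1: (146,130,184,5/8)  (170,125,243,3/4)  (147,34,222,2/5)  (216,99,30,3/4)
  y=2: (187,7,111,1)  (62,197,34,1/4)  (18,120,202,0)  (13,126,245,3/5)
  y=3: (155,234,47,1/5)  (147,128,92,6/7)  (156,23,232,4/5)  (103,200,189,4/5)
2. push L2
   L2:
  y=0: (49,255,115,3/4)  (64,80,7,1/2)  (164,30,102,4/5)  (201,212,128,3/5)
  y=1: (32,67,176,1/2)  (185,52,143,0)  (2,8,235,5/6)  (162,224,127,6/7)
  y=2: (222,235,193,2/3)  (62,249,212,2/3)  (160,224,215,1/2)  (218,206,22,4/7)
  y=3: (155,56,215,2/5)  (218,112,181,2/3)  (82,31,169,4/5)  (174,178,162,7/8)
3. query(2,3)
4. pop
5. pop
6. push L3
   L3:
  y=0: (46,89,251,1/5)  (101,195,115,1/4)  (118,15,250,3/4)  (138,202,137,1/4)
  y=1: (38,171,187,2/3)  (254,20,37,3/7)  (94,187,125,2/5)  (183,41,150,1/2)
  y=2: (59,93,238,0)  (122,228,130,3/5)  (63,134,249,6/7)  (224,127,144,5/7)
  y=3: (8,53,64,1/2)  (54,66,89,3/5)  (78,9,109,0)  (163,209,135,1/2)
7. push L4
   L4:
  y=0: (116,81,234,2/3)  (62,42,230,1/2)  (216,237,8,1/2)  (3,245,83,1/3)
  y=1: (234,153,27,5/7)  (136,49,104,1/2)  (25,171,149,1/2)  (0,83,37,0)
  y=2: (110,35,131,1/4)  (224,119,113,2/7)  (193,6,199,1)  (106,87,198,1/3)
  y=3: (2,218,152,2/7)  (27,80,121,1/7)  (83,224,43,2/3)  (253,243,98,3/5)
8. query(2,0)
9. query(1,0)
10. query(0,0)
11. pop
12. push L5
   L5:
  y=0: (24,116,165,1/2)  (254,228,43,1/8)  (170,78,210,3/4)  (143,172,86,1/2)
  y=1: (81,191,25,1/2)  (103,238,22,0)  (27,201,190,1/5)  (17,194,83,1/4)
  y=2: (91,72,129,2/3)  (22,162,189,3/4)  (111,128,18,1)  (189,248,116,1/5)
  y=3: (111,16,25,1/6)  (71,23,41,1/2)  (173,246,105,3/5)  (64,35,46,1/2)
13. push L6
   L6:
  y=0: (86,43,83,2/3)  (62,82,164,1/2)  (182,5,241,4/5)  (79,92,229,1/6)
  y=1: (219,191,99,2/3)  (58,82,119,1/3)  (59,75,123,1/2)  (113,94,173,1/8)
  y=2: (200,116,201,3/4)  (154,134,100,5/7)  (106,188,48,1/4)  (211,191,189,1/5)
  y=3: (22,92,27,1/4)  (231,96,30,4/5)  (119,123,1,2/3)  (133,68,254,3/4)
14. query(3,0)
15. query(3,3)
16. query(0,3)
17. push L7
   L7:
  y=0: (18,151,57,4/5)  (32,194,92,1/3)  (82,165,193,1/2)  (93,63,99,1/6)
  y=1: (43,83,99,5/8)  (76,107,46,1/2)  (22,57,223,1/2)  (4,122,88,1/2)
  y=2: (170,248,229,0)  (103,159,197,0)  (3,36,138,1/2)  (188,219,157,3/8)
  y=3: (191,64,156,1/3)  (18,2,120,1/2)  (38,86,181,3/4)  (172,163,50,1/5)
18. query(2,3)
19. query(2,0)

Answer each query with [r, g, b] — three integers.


at x=2,y=3 over L1,L2:
+L1 (α=4/5) → [624/5, 92/5, 928/5]
+L2 (α=4/5) → [2264/25, 712/25, 4308/25]
→ [91, 28, 172]

query (2,0) [L3,L4] — begin 0,0,0
+L3 (α=3/4) → [177/2, 45/4, 375/2]
+L4 (α=1/2) → [609/4, 993/8, 391/4]
→ [152, 124, 98]

(1,0) stack=L3,L4; from [0,0,0]:
after L3 α=1/4: [101/4, 195/4, 115/4]
after L4 α=1/2: [349/8, 363/8, 1035/8]
→ [44, 45, 129]

query (0,0) [L3,L4] — begin 0,0,0
L3 α=1/5: [46/5, 89/5, 251/5]
L4 α=2/3: [402/5, 899/15, 2591/15]
= [80, 60, 173]

(3,0) stack=L3,L5,L6; from [0,0,0]:
after L3 α=1/4: [69/2, 101/2, 137/4]
after L5 α=1/2: [355/4, 445/4, 481/8]
after L6 α=1/6: [697/8, 2593/24, 4237/48]
→ [87, 108, 88]

(3,3) stack=L3,L5,L6; from [0,0,0]:
after L3 α=1/2: [163/2, 209/2, 135/2]
after L5 α=1/2: [291/4, 279/4, 227/4]
after L6 α=3/4: [1887/16, 1095/16, 3275/16]
→ [118, 68, 205]

at x=0,y=3 over L3,L5,L6:
after L3 α=1/2: [4, 53/2, 32]
after L5 α=1/6: [131/6, 99/4, 185/6]
after L6 α=1/4: [175/8, 665/16, 239/8]
→ [22, 42, 30]

at x=2,y=3 over L3,L5,L6,L7:
L3 α=0: [0, 0, 0]
L5 α=3/5: [519/5, 738/5, 63]
L6 α=2/3: [1709/15, 656/5, 65/3]
L7 α=3/4: [3419/60, 973/10, 847/6]
→ [57, 97, 141]

(2,0) stack=L3,L5,L6,L7; from [0,0,0]:
after L3 α=3/4: [177/2, 45/4, 375/2]
after L5 α=3/4: [1197/8, 981/16, 1635/8]
after L6 α=4/5: [7021/40, 1301/80, 9347/40]
after L7 α=1/2: [10301/80, 14501/160, 17067/80]
rounded: [129, 91, 213]


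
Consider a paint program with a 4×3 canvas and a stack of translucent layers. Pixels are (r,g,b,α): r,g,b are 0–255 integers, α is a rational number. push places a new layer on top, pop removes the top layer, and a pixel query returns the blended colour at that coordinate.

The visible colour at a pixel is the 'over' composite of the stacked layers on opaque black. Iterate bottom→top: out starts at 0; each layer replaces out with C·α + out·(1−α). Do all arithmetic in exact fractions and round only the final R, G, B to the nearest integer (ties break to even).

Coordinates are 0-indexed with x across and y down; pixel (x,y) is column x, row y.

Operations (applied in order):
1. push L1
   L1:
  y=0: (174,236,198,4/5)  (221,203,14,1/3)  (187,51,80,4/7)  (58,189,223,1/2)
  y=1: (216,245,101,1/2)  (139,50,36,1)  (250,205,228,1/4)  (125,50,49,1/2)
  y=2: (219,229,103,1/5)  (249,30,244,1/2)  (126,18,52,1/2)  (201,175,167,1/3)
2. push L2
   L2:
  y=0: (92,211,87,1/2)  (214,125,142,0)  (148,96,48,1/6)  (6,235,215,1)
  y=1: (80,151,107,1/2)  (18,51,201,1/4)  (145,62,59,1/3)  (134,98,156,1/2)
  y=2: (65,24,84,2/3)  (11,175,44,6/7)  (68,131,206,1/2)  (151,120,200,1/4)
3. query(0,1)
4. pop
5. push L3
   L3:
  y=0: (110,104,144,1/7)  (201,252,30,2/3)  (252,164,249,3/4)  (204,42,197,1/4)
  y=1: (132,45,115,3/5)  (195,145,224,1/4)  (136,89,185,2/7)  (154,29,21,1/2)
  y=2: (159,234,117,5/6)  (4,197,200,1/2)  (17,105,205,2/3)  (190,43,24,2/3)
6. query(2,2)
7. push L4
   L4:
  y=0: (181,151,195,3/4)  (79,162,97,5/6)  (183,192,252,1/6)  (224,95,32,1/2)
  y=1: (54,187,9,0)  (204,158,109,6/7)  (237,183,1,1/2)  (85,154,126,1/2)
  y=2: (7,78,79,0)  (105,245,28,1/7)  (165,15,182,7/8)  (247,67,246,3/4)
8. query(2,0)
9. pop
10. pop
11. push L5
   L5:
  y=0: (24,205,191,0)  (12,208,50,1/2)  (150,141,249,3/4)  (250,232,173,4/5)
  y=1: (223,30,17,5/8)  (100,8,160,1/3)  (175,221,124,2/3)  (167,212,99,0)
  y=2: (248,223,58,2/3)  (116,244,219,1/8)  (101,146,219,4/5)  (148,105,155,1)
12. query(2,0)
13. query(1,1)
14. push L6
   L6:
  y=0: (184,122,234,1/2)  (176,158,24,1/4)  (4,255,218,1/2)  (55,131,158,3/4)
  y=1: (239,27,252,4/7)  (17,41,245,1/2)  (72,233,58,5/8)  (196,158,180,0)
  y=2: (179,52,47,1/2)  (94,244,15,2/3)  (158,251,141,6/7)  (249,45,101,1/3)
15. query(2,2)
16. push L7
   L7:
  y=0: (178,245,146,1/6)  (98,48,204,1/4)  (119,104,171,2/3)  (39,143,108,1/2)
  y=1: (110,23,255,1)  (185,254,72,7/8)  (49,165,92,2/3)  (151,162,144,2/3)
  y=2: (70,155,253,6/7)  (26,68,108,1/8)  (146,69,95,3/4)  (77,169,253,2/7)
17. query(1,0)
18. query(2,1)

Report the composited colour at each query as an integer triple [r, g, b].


query (0,1) [L1,L2] — begin 0,0,0
L1 α=1/2: [108, 245/2, 101/2]
L2 α=1/2: [94, 547/4, 315/4]
rounded: [94, 137, 79]

(2,2) stack=L1,L3; from [0,0,0]:
+L1 (α=1/2) → [63, 9, 26]
+L3 (α=2/3) → [97/3, 73, 436/3]
→ [32, 73, 145]

query (2,0) [L1,L3,L4] — begin 0,0,0
after L1 α=4/7: [748/7, 204/7, 320/7]
after L3 α=3/4: [1510/7, 912/7, 5549/28]
after L4 α=1/6: [8831/42, 984/7, 34801/168]
→ [210, 141, 207]

(2,0) stack=L1,L5; from [0,0,0]:
L1 α=4/7: [748/7, 204/7, 320/7]
L5 α=3/4: [1949/14, 3165/28, 5549/28]
rounded: [139, 113, 198]

(1,1) stack=L1,L5; from [0,0,0]:
after L1 α=1: [139, 50, 36]
after L5 α=1/3: [126, 36, 232/3]
= [126, 36, 77]

at x=2,y=2 over L1,L5,L6:
after L1 α=1/2: [63, 9, 26]
after L5 α=4/5: [467/5, 593/5, 902/5]
after L6 α=6/7: [5207/35, 8123/35, 5132/35]
= [149, 232, 147]

query (1,0) [L1,L5,L6,L7] — begin 0,0,0
L1 α=1/3: [221/3, 203/3, 14/3]
L5 α=1/2: [257/6, 827/6, 82/3]
L6 α=1/4: [609/8, 1143/8, 53/2]
L7 α=1/4: [2611/32, 3813/32, 567/8]
= [82, 119, 71]

(2,1) stack=L1,L5,L6,L7; from [0,0,0]:
L1 α=1/4: [125/2, 205/4, 57]
L5 α=2/3: [275/2, 1973/12, 305/3]
L6 α=5/8: [1545/16, 6633/32, 595/8]
L7 α=2/3: [3113/48, 5731/32, 689/8]
rounded: [65, 179, 86]


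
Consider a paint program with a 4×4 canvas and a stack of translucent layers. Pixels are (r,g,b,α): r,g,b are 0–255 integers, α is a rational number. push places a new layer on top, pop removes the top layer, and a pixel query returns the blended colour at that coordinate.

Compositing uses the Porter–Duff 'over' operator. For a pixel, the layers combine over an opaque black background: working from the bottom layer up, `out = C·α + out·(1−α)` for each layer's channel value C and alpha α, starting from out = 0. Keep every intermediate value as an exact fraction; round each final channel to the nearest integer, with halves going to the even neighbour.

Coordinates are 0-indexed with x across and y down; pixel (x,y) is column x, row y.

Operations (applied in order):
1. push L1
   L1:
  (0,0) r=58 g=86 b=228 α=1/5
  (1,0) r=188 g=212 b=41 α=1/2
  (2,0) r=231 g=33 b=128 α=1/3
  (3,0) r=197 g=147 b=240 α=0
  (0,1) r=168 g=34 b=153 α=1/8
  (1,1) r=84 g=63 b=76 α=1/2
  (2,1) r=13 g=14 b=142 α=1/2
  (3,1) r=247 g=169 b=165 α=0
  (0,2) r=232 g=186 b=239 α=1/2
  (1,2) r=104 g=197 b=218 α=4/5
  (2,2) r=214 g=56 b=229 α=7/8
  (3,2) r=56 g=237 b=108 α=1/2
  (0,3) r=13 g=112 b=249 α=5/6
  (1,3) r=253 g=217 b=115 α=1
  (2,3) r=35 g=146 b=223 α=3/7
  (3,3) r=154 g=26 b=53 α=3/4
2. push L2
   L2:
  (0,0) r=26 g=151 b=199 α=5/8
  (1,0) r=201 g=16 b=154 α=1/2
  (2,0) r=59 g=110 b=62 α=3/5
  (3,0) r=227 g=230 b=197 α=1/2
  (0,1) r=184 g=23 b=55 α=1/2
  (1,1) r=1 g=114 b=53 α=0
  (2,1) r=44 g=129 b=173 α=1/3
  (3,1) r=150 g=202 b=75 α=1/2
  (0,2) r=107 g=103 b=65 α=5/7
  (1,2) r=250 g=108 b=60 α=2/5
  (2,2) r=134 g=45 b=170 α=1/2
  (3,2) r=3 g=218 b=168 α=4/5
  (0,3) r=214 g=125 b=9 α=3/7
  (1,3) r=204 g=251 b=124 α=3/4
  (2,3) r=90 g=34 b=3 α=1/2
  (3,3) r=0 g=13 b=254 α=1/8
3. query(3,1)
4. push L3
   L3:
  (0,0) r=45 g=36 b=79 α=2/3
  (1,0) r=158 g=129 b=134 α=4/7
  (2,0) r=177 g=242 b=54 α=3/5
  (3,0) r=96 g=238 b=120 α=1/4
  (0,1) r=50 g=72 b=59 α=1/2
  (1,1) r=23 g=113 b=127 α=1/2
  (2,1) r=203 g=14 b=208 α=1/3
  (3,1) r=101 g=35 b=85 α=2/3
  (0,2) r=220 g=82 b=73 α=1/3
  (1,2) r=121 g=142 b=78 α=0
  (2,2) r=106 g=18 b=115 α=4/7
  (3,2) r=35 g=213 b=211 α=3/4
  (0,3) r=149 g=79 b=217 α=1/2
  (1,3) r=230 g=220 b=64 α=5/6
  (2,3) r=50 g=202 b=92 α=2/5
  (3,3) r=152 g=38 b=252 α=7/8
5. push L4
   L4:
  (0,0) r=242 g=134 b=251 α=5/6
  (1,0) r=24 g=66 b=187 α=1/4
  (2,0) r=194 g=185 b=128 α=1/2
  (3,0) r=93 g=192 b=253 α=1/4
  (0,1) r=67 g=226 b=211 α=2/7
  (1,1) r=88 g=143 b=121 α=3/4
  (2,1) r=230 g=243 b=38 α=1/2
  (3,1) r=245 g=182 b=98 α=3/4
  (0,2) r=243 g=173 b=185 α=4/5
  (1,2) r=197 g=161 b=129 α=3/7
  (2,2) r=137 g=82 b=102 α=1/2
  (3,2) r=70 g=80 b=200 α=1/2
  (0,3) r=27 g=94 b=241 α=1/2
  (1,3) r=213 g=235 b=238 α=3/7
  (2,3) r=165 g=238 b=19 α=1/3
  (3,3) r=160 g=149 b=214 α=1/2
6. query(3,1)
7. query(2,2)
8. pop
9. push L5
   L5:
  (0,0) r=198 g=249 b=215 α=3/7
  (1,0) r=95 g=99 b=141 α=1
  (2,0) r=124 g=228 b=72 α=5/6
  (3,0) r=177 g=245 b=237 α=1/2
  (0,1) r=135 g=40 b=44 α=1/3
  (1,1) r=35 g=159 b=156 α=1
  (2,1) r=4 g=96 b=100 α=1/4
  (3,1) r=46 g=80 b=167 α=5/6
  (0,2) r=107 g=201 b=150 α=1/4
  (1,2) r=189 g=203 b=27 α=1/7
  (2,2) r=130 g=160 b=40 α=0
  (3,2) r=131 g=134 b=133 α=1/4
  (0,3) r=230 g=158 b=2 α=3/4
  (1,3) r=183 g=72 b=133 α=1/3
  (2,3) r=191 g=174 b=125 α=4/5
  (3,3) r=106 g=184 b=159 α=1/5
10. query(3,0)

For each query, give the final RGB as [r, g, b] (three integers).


query (3,1) [L1,L2] — begin 0,0,0
L1 α=0: [0, 0, 0]
L2 α=1/2: [75, 101, 75/2]
→ [75, 101, 38]

at x=3,y=1 over L1,L2,L3,L4:
L1 α=0: [0, 0, 0]
L2 α=1/2: [75, 101, 75/2]
L3 α=2/3: [277/3, 57, 415/6]
L4 α=3/4: [1241/6, 603/4, 2179/24]
= [207, 151, 91]

at x=2,y=2 over L1,L2,L3,L4:
L1 α=7/8: [749/4, 49, 1603/8]
L2 α=1/2: [1285/8, 47, 2963/16]
L3 α=4/7: [7247/56, 213/7, 16249/112]
L4 α=1/2: [14919/112, 787/14, 27673/224]
= [133, 56, 124]

(3,0) stack=L1,L2,L3,L5; from [0,0,0]:
L1 α=0: [0, 0, 0]
L2 α=1/2: [227/2, 115, 197/2]
L3 α=1/4: [873/8, 583/4, 831/8]
L5 α=1/2: [2289/16, 1563/8, 2727/16]
rounded: [143, 195, 170]


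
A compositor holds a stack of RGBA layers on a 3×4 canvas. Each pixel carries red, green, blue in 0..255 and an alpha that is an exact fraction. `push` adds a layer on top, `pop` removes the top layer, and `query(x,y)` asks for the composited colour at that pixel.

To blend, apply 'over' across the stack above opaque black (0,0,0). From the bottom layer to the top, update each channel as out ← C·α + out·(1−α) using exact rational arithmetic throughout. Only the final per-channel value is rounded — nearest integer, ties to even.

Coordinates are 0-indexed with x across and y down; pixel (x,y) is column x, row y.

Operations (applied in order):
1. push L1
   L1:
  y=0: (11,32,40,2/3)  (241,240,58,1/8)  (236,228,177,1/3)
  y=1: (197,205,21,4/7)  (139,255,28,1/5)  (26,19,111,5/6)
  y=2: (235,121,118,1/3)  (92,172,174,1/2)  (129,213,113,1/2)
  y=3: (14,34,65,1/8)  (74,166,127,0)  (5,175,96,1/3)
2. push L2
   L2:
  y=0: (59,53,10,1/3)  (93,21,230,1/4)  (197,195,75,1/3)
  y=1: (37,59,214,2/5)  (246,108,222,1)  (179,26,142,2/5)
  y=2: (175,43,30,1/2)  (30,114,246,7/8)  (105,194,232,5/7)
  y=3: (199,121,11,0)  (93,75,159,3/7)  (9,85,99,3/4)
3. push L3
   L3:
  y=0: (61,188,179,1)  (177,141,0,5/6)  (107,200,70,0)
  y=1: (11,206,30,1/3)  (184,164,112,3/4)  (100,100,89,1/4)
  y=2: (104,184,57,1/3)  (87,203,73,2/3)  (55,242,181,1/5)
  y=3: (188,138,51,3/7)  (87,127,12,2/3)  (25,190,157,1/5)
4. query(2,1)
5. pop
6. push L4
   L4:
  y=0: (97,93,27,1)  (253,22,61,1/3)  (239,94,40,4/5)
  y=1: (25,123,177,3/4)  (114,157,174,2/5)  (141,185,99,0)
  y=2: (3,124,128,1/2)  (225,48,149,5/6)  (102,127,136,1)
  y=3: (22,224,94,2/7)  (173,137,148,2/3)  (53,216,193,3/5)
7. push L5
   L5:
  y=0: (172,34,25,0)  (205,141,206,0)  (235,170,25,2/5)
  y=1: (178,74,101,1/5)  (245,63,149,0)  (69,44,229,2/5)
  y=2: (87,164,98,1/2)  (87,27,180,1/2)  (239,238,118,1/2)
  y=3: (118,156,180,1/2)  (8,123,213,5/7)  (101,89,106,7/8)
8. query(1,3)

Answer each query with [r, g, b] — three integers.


at x=2,y=1 over L1,L2,L3:
after L1 α=5/6: [65/3, 95/6, 185/2]
after L2 α=2/5: [423/5, 199/10, 1123/10]
after L3 α=1/4: [1769/20, 1597/40, 4259/40]
= [88, 40, 106]

(1,3) stack=L1,L2,L4,L5; from [0,0,0]:
+L1 (α=0) → [0, 0, 0]
+L2 (α=3/7) → [279/7, 225/7, 477/7]
+L4 (α=2/3) → [2701/21, 2143/21, 2549/21]
+L5 (α=5/7) → [6242/147, 17201/147, 27463/147]
rounded: [42, 117, 187]


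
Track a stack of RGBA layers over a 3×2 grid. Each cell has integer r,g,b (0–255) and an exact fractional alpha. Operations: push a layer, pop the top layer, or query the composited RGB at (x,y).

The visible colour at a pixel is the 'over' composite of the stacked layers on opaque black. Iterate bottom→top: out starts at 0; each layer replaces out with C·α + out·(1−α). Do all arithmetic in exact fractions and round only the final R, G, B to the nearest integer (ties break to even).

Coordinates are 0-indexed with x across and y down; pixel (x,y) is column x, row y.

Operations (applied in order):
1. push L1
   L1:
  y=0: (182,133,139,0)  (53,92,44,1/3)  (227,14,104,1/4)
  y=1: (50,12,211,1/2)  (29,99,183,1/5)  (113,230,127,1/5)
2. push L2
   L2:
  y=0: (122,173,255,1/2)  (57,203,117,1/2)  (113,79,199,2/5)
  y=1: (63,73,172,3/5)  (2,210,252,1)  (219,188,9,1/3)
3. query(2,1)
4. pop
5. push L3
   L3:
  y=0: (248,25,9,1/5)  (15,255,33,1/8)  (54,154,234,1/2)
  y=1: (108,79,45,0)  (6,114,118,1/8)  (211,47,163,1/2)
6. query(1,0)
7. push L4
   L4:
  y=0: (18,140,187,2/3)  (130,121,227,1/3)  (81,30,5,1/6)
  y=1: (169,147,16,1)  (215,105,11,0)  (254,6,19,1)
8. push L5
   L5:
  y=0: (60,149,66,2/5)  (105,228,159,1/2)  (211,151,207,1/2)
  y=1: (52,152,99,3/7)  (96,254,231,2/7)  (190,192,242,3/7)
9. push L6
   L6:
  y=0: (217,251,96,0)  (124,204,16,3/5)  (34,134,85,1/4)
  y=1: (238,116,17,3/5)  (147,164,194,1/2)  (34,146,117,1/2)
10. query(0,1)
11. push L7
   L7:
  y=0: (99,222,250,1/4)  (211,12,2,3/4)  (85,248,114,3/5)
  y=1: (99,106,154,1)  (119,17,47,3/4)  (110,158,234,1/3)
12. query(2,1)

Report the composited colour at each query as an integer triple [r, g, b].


query (2,1) [L1,L2] — begin 0,0,0
+L1 (α=1/5) → [113/5, 46, 127/5]
+L2 (α=1/3) → [1321/15, 280/3, 299/15]
→ [88, 93, 20]

query (1,0) [L1,L3] — begin 0,0,0
after L1 α=1/3: [53/3, 92/3, 44/3]
after L3 α=1/8: [52/3, 1409/24, 407/24]
rounded: [17, 59, 17]

query (0,1) [L1,L3,L4,L5,L6] — begin 0,0,0
L1 α=1/2: [25, 6, 211/2]
L3 α=0: [25, 6, 211/2]
L4 α=1: [169, 147, 16]
L5 α=3/7: [832/7, 1044/7, 361/7]
L6 α=3/5: [6662/35, 4524/35, 1079/35]
= [190, 129, 31]

(2,1) stack=L1,L3,L4,L5,L6,L7; from [0,0,0]:
after L1 α=1/5: [113/5, 46, 127/5]
after L3 α=1/2: [584/5, 93/2, 471/5]
after L4 α=1: [254, 6, 19]
after L5 α=3/7: [1586/7, 600/7, 802/7]
after L6 α=1/2: [912/7, 811/7, 1621/14]
after L7 α=1/3: [2594/21, 2728/21, 3259/21]
→ [124, 130, 155]


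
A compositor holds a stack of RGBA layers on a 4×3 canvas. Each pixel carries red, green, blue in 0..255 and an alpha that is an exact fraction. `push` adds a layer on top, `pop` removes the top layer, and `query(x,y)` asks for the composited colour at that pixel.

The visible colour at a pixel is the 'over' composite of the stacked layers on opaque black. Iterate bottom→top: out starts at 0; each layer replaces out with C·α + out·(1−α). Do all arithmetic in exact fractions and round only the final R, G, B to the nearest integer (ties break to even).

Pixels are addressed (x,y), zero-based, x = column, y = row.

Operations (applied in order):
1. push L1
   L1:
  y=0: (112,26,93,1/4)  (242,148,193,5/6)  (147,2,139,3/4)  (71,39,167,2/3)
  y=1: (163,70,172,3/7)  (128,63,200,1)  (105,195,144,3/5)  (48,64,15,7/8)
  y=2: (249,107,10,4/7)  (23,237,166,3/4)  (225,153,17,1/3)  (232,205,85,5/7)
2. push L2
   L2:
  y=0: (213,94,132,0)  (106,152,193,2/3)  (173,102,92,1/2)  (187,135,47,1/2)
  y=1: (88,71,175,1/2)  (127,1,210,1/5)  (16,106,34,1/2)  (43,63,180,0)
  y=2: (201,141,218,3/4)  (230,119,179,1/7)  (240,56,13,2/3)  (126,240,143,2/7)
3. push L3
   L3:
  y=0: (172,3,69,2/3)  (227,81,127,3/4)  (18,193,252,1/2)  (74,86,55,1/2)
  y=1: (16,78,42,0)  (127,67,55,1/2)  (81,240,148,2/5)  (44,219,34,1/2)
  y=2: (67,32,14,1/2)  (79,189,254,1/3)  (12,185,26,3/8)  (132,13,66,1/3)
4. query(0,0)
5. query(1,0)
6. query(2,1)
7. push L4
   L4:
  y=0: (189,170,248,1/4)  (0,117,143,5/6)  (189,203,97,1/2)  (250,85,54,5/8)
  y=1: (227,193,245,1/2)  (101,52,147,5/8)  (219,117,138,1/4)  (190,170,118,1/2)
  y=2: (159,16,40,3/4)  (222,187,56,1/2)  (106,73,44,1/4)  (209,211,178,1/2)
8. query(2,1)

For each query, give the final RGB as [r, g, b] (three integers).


at x=0,y=0 over L1,L2,L3:
L1 α=1/4: [28, 13/2, 93/4]
L2 α=0: [28, 13/2, 93/4]
L3 α=2/3: [124, 25/6, 215/4]
→ [124, 4, 54]

(1,0) stack=L1,L2,L3; from [0,0,0]:
+L1 (α=5/6) → [605/3, 370/3, 965/6]
+L2 (α=2/3) → [1241/9, 1282/9, 3281/18]
+L3 (α=3/4) → [3685/18, 3469/36, 10139/72]
→ [205, 96, 141]

query (2,1) [L1,L2,L3] — begin 0,0,0
+L1 (α=3/5) → [63, 117, 432/5]
+L2 (α=1/2) → [79/2, 223/2, 301/5]
+L3 (α=2/5) → [561/10, 1629/10, 2383/25]
= [56, 163, 95]

query (2,1) [L1,L2,L3,L4] — begin 0,0,0
+L1 (α=3/5) → [63, 117, 432/5]
+L2 (α=1/2) → [79/2, 223/2, 301/5]
+L3 (α=2/5) → [561/10, 1629/10, 2383/25]
+L4 (α=1/4) → [3873/40, 6057/40, 10599/100]
→ [97, 151, 106]


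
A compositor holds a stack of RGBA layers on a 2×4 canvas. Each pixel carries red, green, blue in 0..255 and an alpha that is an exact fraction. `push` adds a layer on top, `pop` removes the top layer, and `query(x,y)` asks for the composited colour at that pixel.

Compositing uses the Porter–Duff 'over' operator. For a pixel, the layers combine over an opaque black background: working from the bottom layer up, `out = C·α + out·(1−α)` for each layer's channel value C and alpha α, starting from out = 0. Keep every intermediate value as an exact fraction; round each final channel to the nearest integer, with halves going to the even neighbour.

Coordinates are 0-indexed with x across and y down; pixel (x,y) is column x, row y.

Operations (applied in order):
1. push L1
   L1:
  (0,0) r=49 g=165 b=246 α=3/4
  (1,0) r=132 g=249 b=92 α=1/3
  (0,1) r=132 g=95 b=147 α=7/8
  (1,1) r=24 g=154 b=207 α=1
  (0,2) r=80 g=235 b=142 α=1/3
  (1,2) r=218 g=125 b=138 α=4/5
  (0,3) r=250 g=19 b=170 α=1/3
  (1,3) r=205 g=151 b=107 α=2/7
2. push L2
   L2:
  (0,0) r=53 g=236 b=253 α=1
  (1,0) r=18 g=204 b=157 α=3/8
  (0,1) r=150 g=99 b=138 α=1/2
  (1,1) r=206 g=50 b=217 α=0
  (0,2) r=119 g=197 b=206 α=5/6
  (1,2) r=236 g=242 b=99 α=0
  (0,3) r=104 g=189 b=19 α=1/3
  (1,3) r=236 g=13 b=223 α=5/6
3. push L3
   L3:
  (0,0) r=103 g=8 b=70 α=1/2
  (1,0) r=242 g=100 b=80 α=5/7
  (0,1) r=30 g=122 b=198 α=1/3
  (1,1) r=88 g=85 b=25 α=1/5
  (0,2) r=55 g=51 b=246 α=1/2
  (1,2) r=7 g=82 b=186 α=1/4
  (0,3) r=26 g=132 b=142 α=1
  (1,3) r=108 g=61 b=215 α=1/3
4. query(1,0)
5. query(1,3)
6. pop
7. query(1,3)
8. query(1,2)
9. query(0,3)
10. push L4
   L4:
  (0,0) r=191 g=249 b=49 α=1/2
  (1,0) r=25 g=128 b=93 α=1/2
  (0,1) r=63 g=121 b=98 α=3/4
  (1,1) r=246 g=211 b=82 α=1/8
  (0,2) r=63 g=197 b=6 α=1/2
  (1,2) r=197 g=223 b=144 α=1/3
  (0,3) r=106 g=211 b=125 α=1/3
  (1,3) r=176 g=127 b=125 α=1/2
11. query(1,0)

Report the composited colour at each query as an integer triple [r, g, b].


(1,0) stack=L1,L2,L3; from [0,0,0]:
after L1 α=1/3: [44, 83, 92/3]
after L2 α=3/8: [137/4, 1027/8, 1873/24]
after L3 α=5/7: [2557/14, 3027/28, 6673/84]
→ [183, 108, 79]

at x=1,y=3 over L1,L2,L3:
L1 α=2/7: [410/7, 302/7, 214/7]
L2 α=5/6: [1445/7, 757/42, 2673/14]
L3 α=1/3: [3646/21, 2038/63, 4178/21]
= [174, 32, 199]

at x=1,y=3 over L1,L2:
L1 α=2/7: [410/7, 302/7, 214/7]
L2 α=5/6: [1445/7, 757/42, 2673/14]
rounded: [206, 18, 191]

at x=1,y=2 over L1,L2:
after L1 α=4/5: [872/5, 100, 552/5]
after L2 α=0: [872/5, 100, 552/5]
= [174, 100, 110]

query (0,3) [L1,L2] — begin 0,0,0
after L1 α=1/3: [250/3, 19/3, 170/3]
after L2 α=1/3: [812/9, 605/9, 397/9]
= [90, 67, 44]

query (1,0) [L1,L2,L4] — begin 0,0,0
after L1 α=1/3: [44, 83, 92/3]
after L2 α=3/8: [137/4, 1027/8, 1873/24]
after L4 α=1/2: [237/8, 2051/16, 4105/48]
→ [30, 128, 86]


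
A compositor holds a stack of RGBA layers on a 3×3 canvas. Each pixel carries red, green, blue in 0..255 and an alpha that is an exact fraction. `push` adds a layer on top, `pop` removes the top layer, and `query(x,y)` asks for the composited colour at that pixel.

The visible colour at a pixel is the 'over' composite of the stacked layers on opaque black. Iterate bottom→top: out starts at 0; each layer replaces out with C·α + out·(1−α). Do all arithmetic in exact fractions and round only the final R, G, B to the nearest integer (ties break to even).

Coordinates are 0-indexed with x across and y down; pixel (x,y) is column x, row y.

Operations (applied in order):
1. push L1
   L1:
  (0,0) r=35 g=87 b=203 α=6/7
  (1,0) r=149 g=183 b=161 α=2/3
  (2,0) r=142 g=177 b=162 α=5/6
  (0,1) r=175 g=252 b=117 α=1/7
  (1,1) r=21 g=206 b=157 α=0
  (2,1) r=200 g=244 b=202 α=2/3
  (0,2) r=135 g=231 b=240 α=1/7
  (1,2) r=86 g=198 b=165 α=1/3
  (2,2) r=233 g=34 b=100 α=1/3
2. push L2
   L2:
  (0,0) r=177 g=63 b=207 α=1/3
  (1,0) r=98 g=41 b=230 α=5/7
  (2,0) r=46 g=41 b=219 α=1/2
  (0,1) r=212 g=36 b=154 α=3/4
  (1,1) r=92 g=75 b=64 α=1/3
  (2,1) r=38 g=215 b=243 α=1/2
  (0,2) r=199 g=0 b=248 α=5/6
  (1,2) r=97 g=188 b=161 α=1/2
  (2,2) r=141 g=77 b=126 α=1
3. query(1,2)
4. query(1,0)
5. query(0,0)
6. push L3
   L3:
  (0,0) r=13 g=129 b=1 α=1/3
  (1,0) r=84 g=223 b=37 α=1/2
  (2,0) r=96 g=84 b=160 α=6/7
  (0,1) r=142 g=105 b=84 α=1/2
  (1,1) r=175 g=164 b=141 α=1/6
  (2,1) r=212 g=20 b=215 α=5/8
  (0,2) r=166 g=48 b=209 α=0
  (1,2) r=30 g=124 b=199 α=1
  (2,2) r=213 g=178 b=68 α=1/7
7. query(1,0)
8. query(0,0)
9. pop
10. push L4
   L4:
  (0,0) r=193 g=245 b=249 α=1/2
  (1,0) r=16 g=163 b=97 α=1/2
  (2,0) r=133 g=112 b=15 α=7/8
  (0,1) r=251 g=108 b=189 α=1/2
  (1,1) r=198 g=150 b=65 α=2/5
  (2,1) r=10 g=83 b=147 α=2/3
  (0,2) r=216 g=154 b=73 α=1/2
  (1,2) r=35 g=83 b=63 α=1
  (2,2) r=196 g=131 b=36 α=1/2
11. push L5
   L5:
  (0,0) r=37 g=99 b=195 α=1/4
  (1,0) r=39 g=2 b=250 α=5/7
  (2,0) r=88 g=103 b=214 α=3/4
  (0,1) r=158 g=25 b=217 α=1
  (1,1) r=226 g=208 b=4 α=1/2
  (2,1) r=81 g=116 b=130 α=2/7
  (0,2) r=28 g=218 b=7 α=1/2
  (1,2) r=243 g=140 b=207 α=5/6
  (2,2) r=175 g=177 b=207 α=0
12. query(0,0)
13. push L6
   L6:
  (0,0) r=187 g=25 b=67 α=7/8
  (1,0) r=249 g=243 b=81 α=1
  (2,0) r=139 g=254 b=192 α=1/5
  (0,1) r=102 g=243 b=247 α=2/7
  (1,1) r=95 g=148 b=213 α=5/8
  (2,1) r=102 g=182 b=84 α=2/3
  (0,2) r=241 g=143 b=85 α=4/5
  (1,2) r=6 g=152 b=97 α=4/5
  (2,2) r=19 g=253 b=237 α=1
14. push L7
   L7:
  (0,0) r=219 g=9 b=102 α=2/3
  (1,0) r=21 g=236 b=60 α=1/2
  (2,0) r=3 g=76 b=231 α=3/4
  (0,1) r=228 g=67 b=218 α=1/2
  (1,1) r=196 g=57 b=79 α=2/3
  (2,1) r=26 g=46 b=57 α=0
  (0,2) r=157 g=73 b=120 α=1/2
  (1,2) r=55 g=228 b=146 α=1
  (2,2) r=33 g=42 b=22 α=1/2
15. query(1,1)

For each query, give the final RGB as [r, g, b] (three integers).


at x=1,y=2 over L1,L2:
+L1 (α=1/3) → [86/3, 66, 55]
+L2 (α=1/2) → [377/6, 127, 108]
= [63, 127, 108]

at x=1,y=0 over L1,L2:
L1 α=2/3: [298/3, 122, 322/3]
L2 α=5/7: [2066/21, 449/7, 4094/21]
rounded: [98, 64, 195]

at x=0,y=0 over L1,L2:
after L1 α=6/7: [30, 522/7, 174]
after L2 α=1/3: [79, 495/7, 185]
rounded: [79, 71, 185]

(1,0) stack=L1,L2,L3; from [0,0,0]:
after L1 α=2/3: [298/3, 122, 322/3]
after L2 α=5/7: [2066/21, 449/7, 4094/21]
after L3 α=1/2: [1915/21, 1005/7, 4871/42]
→ [91, 144, 116]

at x=0,y=0 over L1,L2,L3:
+L1 (α=6/7) → [30, 522/7, 174]
+L2 (α=1/3) → [79, 495/7, 185]
+L3 (α=1/3) → [57, 631/7, 371/3]
rounded: [57, 90, 124]

at x=0,y=0 over L1,L2,L4,L5:
after L1 α=6/7: [30, 522/7, 174]
after L2 α=1/3: [79, 495/7, 185]
after L4 α=1/2: [136, 1105/7, 217]
after L5 α=1/4: [445/4, 1002/7, 423/2]
→ [111, 143, 212]

(1,1) stack=L1,L2,L4,L5,L6,L7; from [0,0,0]:
after L1 α=0: [0, 0, 0]
after L2 α=1/3: [92/3, 25, 64/3]
after L4 α=2/5: [488/5, 75, 194/5]
after L5 α=1/2: [809/5, 283/2, 107/5]
after L6 α=5/8: [2401/20, 2329/16, 2823/20]
after L7 α=2/3: [10241/60, 4153/48, 5983/60]
= [171, 87, 100]


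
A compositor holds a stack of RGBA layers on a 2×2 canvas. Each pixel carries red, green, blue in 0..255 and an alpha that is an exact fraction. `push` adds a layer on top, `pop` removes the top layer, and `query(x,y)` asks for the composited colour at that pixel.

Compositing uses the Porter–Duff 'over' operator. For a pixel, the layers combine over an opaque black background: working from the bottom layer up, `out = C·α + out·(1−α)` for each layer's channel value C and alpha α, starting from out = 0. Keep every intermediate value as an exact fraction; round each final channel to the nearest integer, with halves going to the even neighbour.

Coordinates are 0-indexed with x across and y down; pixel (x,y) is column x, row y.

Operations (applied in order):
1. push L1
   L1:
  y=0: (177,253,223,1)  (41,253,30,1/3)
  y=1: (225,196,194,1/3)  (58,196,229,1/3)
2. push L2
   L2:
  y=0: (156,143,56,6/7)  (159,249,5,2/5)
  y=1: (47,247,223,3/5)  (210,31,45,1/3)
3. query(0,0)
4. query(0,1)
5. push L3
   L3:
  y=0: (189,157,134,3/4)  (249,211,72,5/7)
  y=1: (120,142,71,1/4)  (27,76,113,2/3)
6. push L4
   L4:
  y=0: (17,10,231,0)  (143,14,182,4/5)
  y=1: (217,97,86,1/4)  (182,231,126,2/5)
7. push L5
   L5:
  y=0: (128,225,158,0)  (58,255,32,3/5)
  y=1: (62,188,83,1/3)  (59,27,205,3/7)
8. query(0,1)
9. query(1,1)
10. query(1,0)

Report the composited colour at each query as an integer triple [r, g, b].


query (0,0) [L1,L2] — begin 0,0,0
+L1 (α=1) → [177, 253, 223]
+L2 (α=6/7) → [159, 1111/7, 559/7]
→ [159, 159, 80]

query (0,1) [L1,L2] — begin 0,0,0
L1 α=1/3: [75, 196/3, 194/3]
L2 α=3/5: [291/5, 523/3, 479/3]
→ [58, 174, 160]

(0,1) stack=L1,L2,L3,L4,L5; from [0,0,0]:
L1 α=1/3: [75, 196/3, 194/3]
L2 α=3/5: [291/5, 523/3, 479/3]
L3 α=1/4: [1473/20, 665/4, 275/2]
L4 α=1/4: [8759/80, 2383/16, 997/8]
L5 α=1/3: [11239/120, 3887/24, 443/4]
= [94, 162, 111]

(1,1) stack=L1,L2,L3,L4,L5; from [0,0,0]:
+L1 (α=1/3) → [58/3, 196/3, 229/3]
+L2 (α=1/3) → [746/9, 485/9, 593/9]
+L3 (α=2/3) → [1232/27, 1853/27, 2627/27]
+L4 (α=2/5) → [4508/45, 6011/45, 979/9]
+L5 (α=3/7) → [25997/315, 27689/315, 9451/63]
rounded: [83, 88, 150]

(1,0) stack=L1,L2,L3,L4,L5; from [0,0,0]:
L1 α=1/3: [41/3, 253/3, 10]
L2 α=2/5: [359/5, 751/5, 8]
L3 α=5/7: [6943/35, 6777/35, 376/7]
L4 α=4/5: [26963/175, 8737/175, 5472/35]
L5 α=3/5: [84376/875, 151349/875, 14304/175]
→ [96, 173, 82]


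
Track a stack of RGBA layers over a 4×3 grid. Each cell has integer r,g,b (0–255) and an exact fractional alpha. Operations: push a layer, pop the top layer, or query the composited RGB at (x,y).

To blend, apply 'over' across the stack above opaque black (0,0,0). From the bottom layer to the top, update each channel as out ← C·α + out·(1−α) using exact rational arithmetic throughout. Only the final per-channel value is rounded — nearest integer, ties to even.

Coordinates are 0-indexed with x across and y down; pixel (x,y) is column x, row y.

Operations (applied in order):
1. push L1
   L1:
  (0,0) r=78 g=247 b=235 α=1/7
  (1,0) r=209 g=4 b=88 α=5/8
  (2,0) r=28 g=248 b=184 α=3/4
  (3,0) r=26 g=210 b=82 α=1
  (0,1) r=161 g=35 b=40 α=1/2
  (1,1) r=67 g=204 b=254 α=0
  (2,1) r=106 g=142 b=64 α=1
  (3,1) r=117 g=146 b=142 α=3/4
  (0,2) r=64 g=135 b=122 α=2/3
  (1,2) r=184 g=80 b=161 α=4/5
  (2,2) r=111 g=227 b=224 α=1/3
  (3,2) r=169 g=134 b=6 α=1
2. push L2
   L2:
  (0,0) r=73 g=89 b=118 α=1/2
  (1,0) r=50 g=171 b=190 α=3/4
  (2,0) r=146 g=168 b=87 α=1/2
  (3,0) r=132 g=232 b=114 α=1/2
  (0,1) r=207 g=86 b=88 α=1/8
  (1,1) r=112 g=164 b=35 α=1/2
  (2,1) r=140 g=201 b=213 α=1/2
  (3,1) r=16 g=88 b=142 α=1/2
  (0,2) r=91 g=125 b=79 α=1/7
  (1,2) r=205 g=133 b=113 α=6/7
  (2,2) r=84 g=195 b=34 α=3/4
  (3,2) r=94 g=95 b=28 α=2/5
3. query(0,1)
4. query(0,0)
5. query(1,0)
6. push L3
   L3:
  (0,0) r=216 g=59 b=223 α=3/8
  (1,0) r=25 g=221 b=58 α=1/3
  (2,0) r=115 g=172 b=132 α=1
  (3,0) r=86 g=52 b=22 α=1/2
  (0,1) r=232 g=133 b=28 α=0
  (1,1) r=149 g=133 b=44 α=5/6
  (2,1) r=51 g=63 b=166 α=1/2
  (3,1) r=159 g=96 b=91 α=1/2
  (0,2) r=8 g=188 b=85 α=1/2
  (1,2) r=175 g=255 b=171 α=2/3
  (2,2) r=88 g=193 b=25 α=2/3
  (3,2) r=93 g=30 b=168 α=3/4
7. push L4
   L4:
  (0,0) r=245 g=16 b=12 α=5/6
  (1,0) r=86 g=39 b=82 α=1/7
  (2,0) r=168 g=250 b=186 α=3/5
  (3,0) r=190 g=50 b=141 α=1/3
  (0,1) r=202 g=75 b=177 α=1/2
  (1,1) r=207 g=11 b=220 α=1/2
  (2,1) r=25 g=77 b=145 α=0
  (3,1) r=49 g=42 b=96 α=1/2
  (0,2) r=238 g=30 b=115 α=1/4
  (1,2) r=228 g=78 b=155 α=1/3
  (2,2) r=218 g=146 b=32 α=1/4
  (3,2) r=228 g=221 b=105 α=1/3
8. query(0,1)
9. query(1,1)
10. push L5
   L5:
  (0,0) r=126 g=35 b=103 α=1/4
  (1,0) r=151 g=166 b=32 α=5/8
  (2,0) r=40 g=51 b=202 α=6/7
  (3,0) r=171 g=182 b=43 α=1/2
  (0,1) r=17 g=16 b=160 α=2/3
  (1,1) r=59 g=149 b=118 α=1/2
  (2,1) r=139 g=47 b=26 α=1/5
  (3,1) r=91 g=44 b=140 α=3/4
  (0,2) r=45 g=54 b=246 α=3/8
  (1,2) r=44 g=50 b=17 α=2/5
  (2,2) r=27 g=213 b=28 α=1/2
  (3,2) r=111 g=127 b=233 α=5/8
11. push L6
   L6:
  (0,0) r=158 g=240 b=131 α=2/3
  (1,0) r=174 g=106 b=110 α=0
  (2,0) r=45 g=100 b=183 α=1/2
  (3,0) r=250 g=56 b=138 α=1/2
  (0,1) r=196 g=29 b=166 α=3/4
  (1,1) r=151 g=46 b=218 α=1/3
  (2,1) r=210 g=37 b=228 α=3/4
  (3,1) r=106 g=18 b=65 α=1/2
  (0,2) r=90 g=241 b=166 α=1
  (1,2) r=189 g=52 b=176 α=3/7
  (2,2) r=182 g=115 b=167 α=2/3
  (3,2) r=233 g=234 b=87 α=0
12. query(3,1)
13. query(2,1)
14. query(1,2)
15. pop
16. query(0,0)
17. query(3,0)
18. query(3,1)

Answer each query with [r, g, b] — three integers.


query (0,1) [L1,L2] — begin 0,0,0
+L1 (α=1/2) → [161/2, 35/2, 20]
+L2 (α=1/8) → [1541/16, 417/16, 57/2]
→ [96, 26, 28]

(0,0) stack=L1,L2; from [0,0,0]:
after L1 α=1/7: [78/7, 247/7, 235/7]
after L2 α=1/2: [589/14, 435/7, 1061/14]
rounded: [42, 62, 76]

at x=1,y=0 over L1,L2:
after L1 α=5/8: [1045/8, 5/2, 55]
after L2 α=3/4: [2245/32, 1031/8, 625/4]
rounded: [70, 129, 156]

query (0,1) [L1,L2,L3,L4] — begin 0,0,0
L1 α=1/2: [161/2, 35/2, 20]
L2 α=1/8: [1541/16, 417/16, 57/2]
L3 α=0: [1541/16, 417/16, 57/2]
L4 α=1/2: [4773/32, 1617/32, 411/4]
= [149, 51, 103]

(1,1) stack=L1,L2,L3,L4; from [0,0,0]:
after L1 α=0: [0, 0, 0]
after L2 α=1/2: [56, 82, 35/2]
after L3 α=5/6: [267/2, 249/2, 475/12]
after L4 α=1/2: [681/4, 271/4, 3115/24]
→ [170, 68, 130]

query (3,1) [L1,L2,L3,L4,L5,L6] — begin 0,0,0
after L1 α=3/4: [351/4, 219/2, 213/2]
after L2 α=1/2: [415/8, 395/4, 497/4]
after L3 α=1/2: [1687/16, 779/8, 861/8]
after L4 α=1/2: [2471/32, 1115/16, 1629/16]
after L5 α=3/4: [11207/128, 3227/64, 8349/64]
after L6 α=1/2: [24775/256, 4379/128, 12509/128]
rounded: [97, 34, 98]

at x=2,y=1 over L1,L2,L3,L4,L5,L6:
L1 α=1: [106, 142, 64]
L2 α=1/2: [123, 343/2, 277/2]
L3 α=1/2: [87, 469/4, 609/4]
L4 α=0: [87, 469/4, 609/4]
L5 α=1/5: [487/5, 516/5, 127]
L6 α=3/4: [3637/20, 1071/20, 811/4]
→ [182, 54, 203]

at x=1,y=2 over L1,L2,L3,L4,L5,L6:
L1 α=4/5: [736/5, 64, 644/5]
L2 α=6/7: [6886/35, 862/7, 4034/35]
L3 α=2/3: [19136/105, 4432/21, 16004/105]
L4 α=1/3: [62212/315, 10502/63, 48283/315]
L5 α=2/5: [71452/525, 12602/105, 51853/525]
L6 α=3/7: [583483/3675, 66788/735, 484612/3675]
rounded: [159, 91, 132]

(0,0) stack=L1,L2,L3,L4,L5; from [0,0,0]:
L1 α=1/7: [78/7, 247/7, 235/7]
L2 α=1/2: [589/14, 435/7, 1061/14]
L3 α=3/8: [12017/112, 1707/28, 14671/112]
L4 α=5/6: [49739/224, 3947/168, 21391/672]
L5 α=1/4: [177441/896, 5907/224, 44463/896]
→ [198, 26, 50]

at x=3,y=0 over L1,L2,L3,L4,L5:
L1 α=1: [26, 210, 82]
L2 α=1/2: [79, 221, 98]
L3 α=1/2: [165/2, 273/2, 60]
L4 α=1/3: [355/3, 323/3, 87]
L5 α=1/2: [434/3, 869/6, 65]
→ [145, 145, 65]

(3,1) stack=L1,L2,L3,L4,L5; from [0,0,0]:
after L1 α=3/4: [351/4, 219/2, 213/2]
after L2 α=1/2: [415/8, 395/4, 497/4]
after L3 α=1/2: [1687/16, 779/8, 861/8]
after L4 α=1/2: [2471/32, 1115/16, 1629/16]
after L5 α=3/4: [11207/128, 3227/64, 8349/64]
= [88, 50, 130]


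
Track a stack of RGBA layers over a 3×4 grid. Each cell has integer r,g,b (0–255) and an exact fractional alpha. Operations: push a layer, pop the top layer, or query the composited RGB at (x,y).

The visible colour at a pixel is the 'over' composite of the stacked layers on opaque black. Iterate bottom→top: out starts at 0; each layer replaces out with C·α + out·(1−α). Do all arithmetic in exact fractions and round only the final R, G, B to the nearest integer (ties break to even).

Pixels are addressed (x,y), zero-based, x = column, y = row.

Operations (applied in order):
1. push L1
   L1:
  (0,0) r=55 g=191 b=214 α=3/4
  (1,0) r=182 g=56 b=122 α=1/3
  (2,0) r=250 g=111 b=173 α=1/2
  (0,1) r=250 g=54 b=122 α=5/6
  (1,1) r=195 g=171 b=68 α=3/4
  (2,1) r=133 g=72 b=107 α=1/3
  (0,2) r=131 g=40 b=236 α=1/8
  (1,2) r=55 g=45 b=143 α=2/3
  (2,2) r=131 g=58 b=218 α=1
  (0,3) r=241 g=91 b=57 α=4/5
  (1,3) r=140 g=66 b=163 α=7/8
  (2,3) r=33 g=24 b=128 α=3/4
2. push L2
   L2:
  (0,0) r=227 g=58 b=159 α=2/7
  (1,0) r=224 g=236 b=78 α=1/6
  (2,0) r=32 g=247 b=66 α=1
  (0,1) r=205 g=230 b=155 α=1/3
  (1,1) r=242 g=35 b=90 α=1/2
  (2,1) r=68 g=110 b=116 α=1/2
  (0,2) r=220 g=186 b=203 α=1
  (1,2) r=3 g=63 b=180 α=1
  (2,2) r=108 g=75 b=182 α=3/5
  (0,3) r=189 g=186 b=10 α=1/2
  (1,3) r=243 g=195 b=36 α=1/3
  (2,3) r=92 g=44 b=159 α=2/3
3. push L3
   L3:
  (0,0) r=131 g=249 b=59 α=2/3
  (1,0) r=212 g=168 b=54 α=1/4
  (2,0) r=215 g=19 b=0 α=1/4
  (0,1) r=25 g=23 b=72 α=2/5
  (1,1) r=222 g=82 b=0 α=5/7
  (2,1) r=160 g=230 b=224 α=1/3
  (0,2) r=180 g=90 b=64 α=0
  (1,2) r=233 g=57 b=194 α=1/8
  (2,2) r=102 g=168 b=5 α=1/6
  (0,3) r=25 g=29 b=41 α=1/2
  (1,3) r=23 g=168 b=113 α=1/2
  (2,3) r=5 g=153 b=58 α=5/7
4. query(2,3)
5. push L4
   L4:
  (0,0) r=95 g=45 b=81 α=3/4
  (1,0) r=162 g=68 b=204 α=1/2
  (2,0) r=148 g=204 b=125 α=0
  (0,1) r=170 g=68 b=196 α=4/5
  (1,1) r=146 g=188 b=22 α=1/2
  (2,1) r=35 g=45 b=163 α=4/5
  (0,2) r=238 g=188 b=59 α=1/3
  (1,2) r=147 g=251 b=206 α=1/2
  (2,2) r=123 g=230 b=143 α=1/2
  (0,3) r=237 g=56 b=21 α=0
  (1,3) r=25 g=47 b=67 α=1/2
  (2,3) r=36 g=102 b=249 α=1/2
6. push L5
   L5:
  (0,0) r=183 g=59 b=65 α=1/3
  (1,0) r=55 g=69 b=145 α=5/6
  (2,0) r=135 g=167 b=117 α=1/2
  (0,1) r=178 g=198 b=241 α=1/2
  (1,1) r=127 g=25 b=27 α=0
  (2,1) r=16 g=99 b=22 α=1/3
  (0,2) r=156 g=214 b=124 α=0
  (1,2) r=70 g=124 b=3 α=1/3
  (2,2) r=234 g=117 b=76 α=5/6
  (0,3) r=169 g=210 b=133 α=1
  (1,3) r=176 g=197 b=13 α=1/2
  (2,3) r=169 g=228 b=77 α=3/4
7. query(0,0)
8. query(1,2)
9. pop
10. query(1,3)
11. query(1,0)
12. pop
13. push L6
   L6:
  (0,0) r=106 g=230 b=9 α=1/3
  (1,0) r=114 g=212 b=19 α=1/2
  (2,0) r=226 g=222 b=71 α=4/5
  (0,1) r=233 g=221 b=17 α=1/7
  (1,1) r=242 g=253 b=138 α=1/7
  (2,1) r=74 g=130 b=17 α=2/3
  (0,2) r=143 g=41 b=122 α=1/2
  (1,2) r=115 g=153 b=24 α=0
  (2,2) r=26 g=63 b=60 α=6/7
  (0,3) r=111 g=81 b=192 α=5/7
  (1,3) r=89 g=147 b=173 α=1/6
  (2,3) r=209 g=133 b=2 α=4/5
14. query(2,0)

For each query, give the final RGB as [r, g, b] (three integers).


at x=2,y=3 over L1,L2,L3:
L1 α=3/4: [99/4, 18, 96]
L2 α=2/3: [835/12, 106/3, 138]
L3 α=5/7: [985/42, 2507/21, 566/7]
rounded: [23, 119, 81]

at x=0,y=0 over L1,L2,L3,L4,L5:
+L1 (α=3/4) → [165/4, 573/4, 321/2]
+L2 (α=2/7) → [2641/28, 3329/28, 2241/14]
+L3 (α=2/3) → [9977/84, 17273/84, 3893/42]
+L4 (α=3/4) → [33917/336, 28613/336, 14099/168]
+L5 (α=1/3) → [64661/504, 38525/504, 19559/252]
→ [128, 76, 78]

(1,2) stack=L1,L2,L3,L4,L5; from [0,0,0]:
after L1 α=2/3: [110/3, 30, 286/3]
after L2 α=1: [3, 63, 180]
after L3 α=1/8: [127/4, 249/4, 727/4]
after L4 α=1/2: [715/8, 1253/8, 1551/8]
after L5 α=1/3: [995/12, 583/4, 521/4]
= [83, 146, 130]

at x=1,y=3 over L1,L2,L3,L4:
L1 α=7/8: [245/2, 231/4, 1141/8]
L2 α=1/3: [488/3, 207/2, 1285/12]
L3 α=1/2: [557/6, 543/4, 2641/24]
L4 α=1/2: [707/12, 731/8, 4249/48]
→ [59, 91, 89]

query (1,0) [L1,L2,L3,L4] — begin 0,0,0
after L1 α=1/3: [182/3, 56/3, 122/3]
after L2 α=1/6: [791/9, 494/9, 422/9]
after L3 α=1/4: [1427/12, 499/6, 146/3]
after L4 α=1/2: [3371/24, 907/12, 379/3]
→ [140, 76, 126]

at x=2,y=0 over L1,L2,L3,L6:
+L1 (α=1/2) → [125, 111/2, 173/2]
+L2 (α=1) → [32, 247, 66]
+L3 (α=1/4) → [311/4, 190, 99/2]
+L6 (α=4/5) → [3927/20, 1078/5, 667/10]
rounded: [196, 216, 67]
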